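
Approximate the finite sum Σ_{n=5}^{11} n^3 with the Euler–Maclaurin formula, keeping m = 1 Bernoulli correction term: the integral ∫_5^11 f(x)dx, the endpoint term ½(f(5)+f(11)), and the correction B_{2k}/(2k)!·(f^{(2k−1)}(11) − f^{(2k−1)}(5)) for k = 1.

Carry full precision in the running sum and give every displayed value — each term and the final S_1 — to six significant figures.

S_1 ≈ 4256.00

∫_5^11 x^3 dx evaluates to 3504.00.
Endpoint term: (f(5) + f(11))/2 = (125.000 + 1331.00)/2 = 728.000.
Running total after boundary: 4232.00.
k=1: B_{2}/(2)! × [f^{(1)}(11) − f^{(1)}(5)] = 1/12 × (363.000 − 75.0000) = 24.0000.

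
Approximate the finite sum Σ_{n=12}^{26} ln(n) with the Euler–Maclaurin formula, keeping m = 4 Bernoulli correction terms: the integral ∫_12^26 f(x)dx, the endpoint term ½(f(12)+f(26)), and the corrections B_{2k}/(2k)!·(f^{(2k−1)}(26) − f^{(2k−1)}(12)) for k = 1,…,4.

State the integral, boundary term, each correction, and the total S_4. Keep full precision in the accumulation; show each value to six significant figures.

Integral: ∫_12^26 ln(x) dx = 40.8916.
Endpoint term: (f(12) + f(26))/2 = (2.48491 + 3.25810)/2 = 2.87150.
So far: 43.7631.
Correction k=1: B_{2}/2! · (f^{(1)}(26) − f^{(1)}(12)) = 1/12 · (0.0384615 − 0.0833333) = -0.00373932.
Running total after k=1: 43.7594.
Correction k=2: B_{4}/4! · (f^{(3)}(26) − f^{(3)}(12)) = −1/720 · (0.000113792 − 0.00115741) = 1.44947e-06.
Running total after k=2: 43.7594.
Correction k=3: B_{6}/6! · (f^{(5)}(26) − f^{(5)}(12)) = 1/30240 · (2.01997e-06 − 9.64506e-05) = -3.12271e-09.
Running total after k=3: 43.7594.
Correction k=4: B_{8}/8! · (f^{(7)}(26) − f^{(7)}(12)) = −1/1209600 · (8.96436e-08 − 2.00939e-05) = 1.65379e-11.

S_4 ≈ 43.7594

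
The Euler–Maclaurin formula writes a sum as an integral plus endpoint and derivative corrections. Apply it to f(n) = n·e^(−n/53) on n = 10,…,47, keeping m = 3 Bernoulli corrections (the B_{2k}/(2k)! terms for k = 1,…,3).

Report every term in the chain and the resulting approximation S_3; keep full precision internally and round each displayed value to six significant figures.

S_3 ≈ 595.168

Integral: ∫_10^47 x·e^(−x/53) dx = 581.398.
Boundary: ½(f(10) + f(47)) = ½(8.28052 + 19.3628) = 13.8217.
So far: 595.220.
Order-1 term: 1/12 · (0.0466387 − 0.671816) = -0.0520981.
Running total after k=1: 595.168.
Order-2 term: −1/720 · (0.000309928 − 0.000828736) = 7.20566e-07.
Running total after k=2: 595.168.
Order-3 term: 1/30240 · (2.14757e-07 − 5.04915e-07) = -9.59517e-12.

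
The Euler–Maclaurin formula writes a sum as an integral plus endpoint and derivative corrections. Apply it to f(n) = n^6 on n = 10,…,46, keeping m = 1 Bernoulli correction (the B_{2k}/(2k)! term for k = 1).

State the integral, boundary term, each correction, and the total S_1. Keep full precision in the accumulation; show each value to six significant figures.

S_1 ≈ 6.70988e+10

The integral term ∫_10^46 x^6 dx = 6.22582e+10.
Endpoint term: (f(10) + f(46))/2 = (1.00000e+06 + 9.47430e+09)/2 = 4.73765e+09.
Running total after boundary: 6.69959e+10.
Correction k=1: B_{2}/2! · (f^{(1)}(46) − f^{(1)}(10)) = 1/12 · (1.23578e+09 − 600000) = 1.02931e+08.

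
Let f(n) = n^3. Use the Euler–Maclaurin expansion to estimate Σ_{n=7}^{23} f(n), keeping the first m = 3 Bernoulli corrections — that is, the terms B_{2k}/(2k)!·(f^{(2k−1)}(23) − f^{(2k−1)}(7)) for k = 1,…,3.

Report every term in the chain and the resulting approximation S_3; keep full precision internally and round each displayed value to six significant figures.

S_3 ≈ 75735.0

Integral: ∫_7^23 x^3 dx = 69360.0.
½[f(7) + f(23)] = ½[343.000 + 12167.0] = 6255.00.
Running total after boundary: 75615.0.
Correction k=1: B_{2}/2! · (f^{(1)}(23) − f^{(1)}(7)) = 1/12 · (1587.00 − 147.000) = 120.000.
After k=1: 75735.0.
Correction k=2: B_{4}/4! · (f^{(3)}(23) − f^{(3)}(7)) = −1/720 · (6.00000 − 6.00000) = 0.00000.
After k=2: 75735.0.
Correction k=3: B_{6}/6! · (f^{(5)}(23) − f^{(5)}(7)) = 1/30240 · (0.00000 − 0.00000) = 0.00000.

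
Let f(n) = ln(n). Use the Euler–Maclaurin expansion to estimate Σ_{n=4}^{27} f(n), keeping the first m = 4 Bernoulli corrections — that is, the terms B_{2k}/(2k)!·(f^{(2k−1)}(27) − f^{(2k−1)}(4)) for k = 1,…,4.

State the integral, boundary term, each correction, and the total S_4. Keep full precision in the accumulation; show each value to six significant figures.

S_4 ≈ 62.7658

The integral term ∫_4^27 ln(x) dx = 60.4424.
Boundary: ½(f(4) + f(27)) = ½(1.38629 + 3.29584) = 2.34107.
Integral + boundary = 62.7835.
Correction k=1: B_{2}/2! · (f^{(1)}(27) − f^{(1)}(4)) = 1/12 · (0.0370370 − 0.250000) = -0.0177469.
Partial sum through k=1: 62.7657.
Correction k=2: B_{4}/4! · (f^{(3)}(27) − f^{(3)}(4)) = −1/720 · (0.000101611 − 0.0312500) = 4.32617e-05.
Partial sum through k=2: 62.7658.
Correction k=3: B_{6}/6! · (f^{(5)}(27) − f^{(5)}(4)) = 1/30240 · (1.67260e-06 − 0.0234375) = -7.74994e-07.
Partial sum through k=3: 62.7658.
Correction k=4: B_{8}/8! · (f^{(7)}(27) − f^{(7)}(4)) = −1/1209600 · (6.88313e-08 − 0.0439453) = 3.63304e-08.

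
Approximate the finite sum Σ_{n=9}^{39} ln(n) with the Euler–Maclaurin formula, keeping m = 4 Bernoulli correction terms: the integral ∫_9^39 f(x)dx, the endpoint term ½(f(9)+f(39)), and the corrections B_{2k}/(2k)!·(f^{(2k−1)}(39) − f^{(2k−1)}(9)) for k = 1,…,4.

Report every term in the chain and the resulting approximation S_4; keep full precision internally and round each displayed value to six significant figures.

∫_9^39 ln(x) dx evaluates to 93.1039.
Boundary: ½(f(9) + f(39)) = ½(2.19722 + 3.66356) = 2.93039.
So far: 96.0343.
k=1: B_{2}/(2)! × [f^{(1)}(39) − f^{(1)}(9)] = 1/12 × (0.0256410 − 0.111111) = -0.00712251.
Running total after k=1: 96.0272.
k=2: B_{4}/(4)! × [f^{(3)}(39) − f^{(3)}(9)] = −1/720 × (3.37160e-05 − 0.00274348) = 3.76357e-06.
Running total after k=2: 96.0272.
k=3: B_{6}/(6)! × [f^{(5)}(39) − f^{(5)}(9)] = 1/30240 × (2.66004e-07 − 0.000406442) = -1.34317e-08.
Running total after k=3: 96.0272.
k=4: B_{8}/(8)! × [f^{(7)}(39) − f^{(7)}(9)] = −1/1209600 × (5.24663e-09 − 0.000150534) = 1.24445e-10.

S_4 ≈ 96.0272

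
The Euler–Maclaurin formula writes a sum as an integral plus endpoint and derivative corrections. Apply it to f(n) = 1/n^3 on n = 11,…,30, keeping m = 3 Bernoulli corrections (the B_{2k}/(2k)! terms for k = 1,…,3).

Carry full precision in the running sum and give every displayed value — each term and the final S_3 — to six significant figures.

∫_11^30 1/x^3 dx evaluates to 0.00357668.
½[f(11) + f(30)] = ½[0.000751315 + 3.70370e-05] = 0.000394176.
So far: 0.00397085.
k=1: B_{2}/(2)! × [f^{(1)}(30) − f^{(1)}(11)] = 1/12 × (-3.70370e-06 − (-0.000204904)) = 1.67667e-05.
Running total after k=1: 0.00398762.
k=2: B_{4}/(4)! × [f^{(3)}(30) − f^{(3)}(11)] = −1/720 × (-8.23045e-08 − (-3.38684e-05)) = -4.69252e-08.
Running total after k=2: 0.00398757.
k=3: B_{6}/(6)! × [f^{(5)}(30) − f^{(5)}(11)] = 1/30240 × (-3.84088e-09 − (-1.17560e-05)) = 3.88629e-10.

S_3 ≈ 0.00398757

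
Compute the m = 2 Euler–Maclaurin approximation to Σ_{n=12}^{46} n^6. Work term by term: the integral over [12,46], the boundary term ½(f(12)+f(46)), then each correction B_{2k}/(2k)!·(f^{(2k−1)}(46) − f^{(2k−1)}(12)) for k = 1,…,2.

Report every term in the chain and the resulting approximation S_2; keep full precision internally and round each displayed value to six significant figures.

S_2 ≈ 6.70960e+10

The integral term ∫_12^46 x^6 dx = 6.22545e+10.
½[f(12) + f(46)] = ½[2.98598e+06 + 9.47430e+09] = 4.73864e+09.
Running total after boundary: 6.69932e+10.
Correction k=1: B_{2}/2! · (f^{(1)}(46) − f^{(1)}(12)) = 1/12 · (1.23578e+09 − 1.49299e+06) = 1.02857e+08.
Partial sum through k=1: 6.70960e+10.
Correction k=2: B_{4}/4! · (f^{(3)}(46) − f^{(3)}(12)) = −1/720 · (1.16803e+07 − 207360) = -15934.7.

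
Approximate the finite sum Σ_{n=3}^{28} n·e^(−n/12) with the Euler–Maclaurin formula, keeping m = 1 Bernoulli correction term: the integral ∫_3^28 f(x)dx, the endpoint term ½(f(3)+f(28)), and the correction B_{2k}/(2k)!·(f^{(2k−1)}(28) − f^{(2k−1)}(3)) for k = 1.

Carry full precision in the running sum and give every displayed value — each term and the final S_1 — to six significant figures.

S_1 ≈ 96.1040

∫_3^28 x·e^(−x/12) dx evaluates to 93.6376.
½[f(3) + f(28)] = ½[2.33640 + 2.71522] = 2.52581.
So far: 96.1634.
Correction k=1: B_{2}/2! · (f^{(1)}(28) − f^{(1)}(3)) = 1/12 · (-0.129296 − 0.584101) = -0.0594497.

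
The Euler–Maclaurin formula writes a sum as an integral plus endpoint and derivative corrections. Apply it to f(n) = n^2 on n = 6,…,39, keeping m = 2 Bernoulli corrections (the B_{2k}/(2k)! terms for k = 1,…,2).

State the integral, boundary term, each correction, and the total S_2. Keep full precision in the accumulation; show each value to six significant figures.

∫_6^39 x^2 dx evaluates to 19701.0.
Endpoint term: (f(6) + f(39))/2 = (36.0000 + 1521.00)/2 = 778.500.
Running total after boundary: 20479.5.
Correction k=1: B_{2}/2! · (f^{(1)}(39) − f^{(1)}(6)) = 1/12 · (78.0000 − 12.0000) = 5.50000.
After k=1: 20485.0.
Correction k=2: B_{4}/4! · (f^{(3)}(39) − f^{(3)}(6)) = −1/720 · (0.00000 − 0.00000) = 0.00000.

S_2 ≈ 20485.0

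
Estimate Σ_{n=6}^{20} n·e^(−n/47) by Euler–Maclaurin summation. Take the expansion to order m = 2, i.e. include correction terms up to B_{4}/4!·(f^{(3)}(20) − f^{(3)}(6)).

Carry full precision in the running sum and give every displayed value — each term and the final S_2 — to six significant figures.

S_2 ≈ 143.977

∫_6^20 x·e^(−x/47) dx evaluates to 134.835.
½[f(6) + f(20)] = ½[5.28092 + 13.0684] = 9.17468.
Running total after boundary: 144.009.
k=1: B_{2}/(2)! × [f^{(1)}(20) − f^{(1)}(6)] = 1/12 × (0.375370 − 0.767793) = -0.0327019.
Running total after k=1: 143.977.
k=2: B_{4}/(4)! × [f^{(3)}(20) − f^{(3)}(6)] = −1/720 × (0.000761528 − 0.00114445) = 5.31842e-07.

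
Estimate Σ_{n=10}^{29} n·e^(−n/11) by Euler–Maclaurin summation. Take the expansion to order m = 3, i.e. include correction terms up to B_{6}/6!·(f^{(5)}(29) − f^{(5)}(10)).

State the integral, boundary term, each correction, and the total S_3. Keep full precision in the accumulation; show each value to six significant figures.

S_3 ≈ 64.5945

Integral: ∫_10^29 x·e^(−x/11) dx = 61.5543.
Boundary: ½(f(10) + f(29)) = ½(4.02890 + 2.07702) = 3.05296.
Integral + boundary = 64.6073.
Correction k=1: B_{2}/2! · (f^{(1)}(29) − f^{(1)}(10)) = 1/12 · (-0.117198 − 0.0366264) = -0.0128187.
After k=1: 64.5945.
Correction k=2: B_{4}/4! · (f^{(3)}(29) − f^{(3)}(10)) = −1/720 · (0.000215240 − 0.00696204) = 9.37056e-06.
After k=2: 64.5945.
Correction k=3: B_{6}/6! · (f^{(5)}(29) − f^{(5)}(10)) = 1/30240 · (1.15625e-05 − 0.000112573) = -3.34031e-09.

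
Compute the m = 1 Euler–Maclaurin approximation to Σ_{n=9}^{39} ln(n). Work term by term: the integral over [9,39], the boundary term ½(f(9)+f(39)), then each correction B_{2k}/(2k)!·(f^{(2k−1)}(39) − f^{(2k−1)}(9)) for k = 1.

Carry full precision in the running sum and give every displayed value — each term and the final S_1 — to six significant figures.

S_1 ≈ 96.0272

The integral term ∫_9^39 ln(x) dx = 93.1039.
Boundary: ½(f(9) + f(39)) = ½(2.19722 + 3.66356) = 2.93039.
Integral + boundary = 96.0343.
Correction k=1: B_{2}/2! · (f^{(1)}(39) − f^{(1)}(9)) = 1/12 · (0.0256410 − 0.111111) = -0.00712251.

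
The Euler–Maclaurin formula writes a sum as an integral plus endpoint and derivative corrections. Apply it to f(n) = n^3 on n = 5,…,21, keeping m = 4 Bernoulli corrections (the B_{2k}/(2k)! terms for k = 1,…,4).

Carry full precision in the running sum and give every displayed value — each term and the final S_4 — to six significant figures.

The integral term ∫_5^21 x^3 dx = 48464.0.
Boundary: ½(f(5) + f(21)) = ½(125.000 + 9261.00) = 4693.00.
So far: 53157.0.
Correction k=1: B_{2}/2! · (f^{(1)}(21) − f^{(1)}(5)) = 1/12 · (1323.00 − 75.0000) = 104.000.
After k=1: 53261.0.
Correction k=2: B_{4}/4! · (f^{(3)}(21) − f^{(3)}(5)) = −1/720 · (6.00000 − 6.00000) = 0.00000.
After k=2: 53261.0.
Correction k=3: B_{6}/6! · (f^{(5)}(21) − f^{(5)}(5)) = 1/30240 · (0.00000 − 0.00000) = 0.00000.
After k=3: 53261.0.
Correction k=4: B_{8}/8! · (f^{(7)}(21) − f^{(7)}(5)) = −1/1209600 · (0.00000 − 0.00000) = 0.00000.

S_4 ≈ 53261.0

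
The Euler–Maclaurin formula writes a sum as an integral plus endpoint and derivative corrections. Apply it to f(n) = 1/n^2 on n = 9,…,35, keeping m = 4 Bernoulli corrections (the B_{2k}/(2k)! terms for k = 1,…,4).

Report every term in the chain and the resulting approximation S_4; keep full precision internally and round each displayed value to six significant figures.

S_4 ≈ 0.0893449

Integral: ∫_9^35 1/x^2 dx = 0.0825397.
Endpoint term: (f(9) + f(35))/2 = (0.0123457 + 0.000816327)/2 = 0.00658100.
Integral + boundary = 0.0891207.
Order-1 term: 1/12 · (-4.66472e-05 − (-0.00274348)) = 0.000224736.
Running total after k=1: 0.0893454.
Order-2 term: −1/720 · (-4.56952e-07 − (-0.000406442)) = -5.63868e-07.
Running total after k=2: 0.0893449.
Order-3 term: 1/30240 · (-1.11907e-08 − (-0.000150534)) = 4.97761e-09.
Running total after k=3: 0.0893449.
Order-4 term: −1/1209600 · (-5.11574e-10 − (-0.000104073)) = -8.60387e-11.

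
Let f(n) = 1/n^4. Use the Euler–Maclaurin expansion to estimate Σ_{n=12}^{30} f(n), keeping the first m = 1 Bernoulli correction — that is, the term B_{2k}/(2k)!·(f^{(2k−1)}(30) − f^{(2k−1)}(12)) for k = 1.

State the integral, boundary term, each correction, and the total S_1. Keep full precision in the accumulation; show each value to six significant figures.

The integral term ∫_12^30 1/x^4 dx = 0.000180556.
Endpoint term: (f(12) + f(30))/2 = (4.82253e-05 + 1.23457e-06)/2 = 2.47299e-05.
Running total after boundary: 0.000205285.
Order-1 term: 1/12 · (-1.64609e-07 − (-1.60751e-05)) = 1.32587e-06.

S_1 ≈ 0.000206611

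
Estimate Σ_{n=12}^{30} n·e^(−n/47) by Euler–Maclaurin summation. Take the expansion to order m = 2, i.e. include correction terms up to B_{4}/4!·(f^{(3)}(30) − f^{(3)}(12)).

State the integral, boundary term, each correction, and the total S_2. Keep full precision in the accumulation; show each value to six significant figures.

S_2 ≈ 249.174

∫_12^30 x·e^(−x/47) dx evaluates to 236.636.
½[f(12) + f(30)] = ½[9.29603 + 15.8457] = 12.5709.
So far: 249.206.
Order-1 term: 1/12 · (0.191048 − 0.576881) = -0.0321528.
Partial sum through k=1: 249.174.
Order-2 term: −1/720 · (0.000564703 − 0.000962526) = 5.52532e-07.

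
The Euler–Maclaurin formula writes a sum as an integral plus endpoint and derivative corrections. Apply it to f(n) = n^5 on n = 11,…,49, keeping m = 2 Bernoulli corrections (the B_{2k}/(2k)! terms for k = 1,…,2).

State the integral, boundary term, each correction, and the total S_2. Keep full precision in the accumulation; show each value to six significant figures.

S_2 ≈ 2.45030e+09

Integral: ∫_11^49 x^5 dx = 2.30659e+09.
½[f(11) + f(49)] = ½[161051 + 2.82475e+08] = 1.41318e+08.
Running total after boundary: 2.44790e+09.
Correction k=1: B_{2}/2! · (f^{(1)}(49) − f^{(1)}(11)) = 1/12 · (2.88240e+07 − 73205.0) = 2.39590e+06.
Partial sum through k=1: 2.45030e+09.
Correction k=2: B_{4}/4! · (f^{(3)}(49) − f^{(3)}(11)) = −1/720 · (144060 − 7260.00) = -190.000.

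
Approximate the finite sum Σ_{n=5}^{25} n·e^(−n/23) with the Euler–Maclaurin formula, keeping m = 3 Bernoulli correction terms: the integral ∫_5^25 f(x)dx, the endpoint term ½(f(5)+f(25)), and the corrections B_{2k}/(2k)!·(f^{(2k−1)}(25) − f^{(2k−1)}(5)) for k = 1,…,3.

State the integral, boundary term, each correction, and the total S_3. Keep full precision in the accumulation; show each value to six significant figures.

S_3 ≈ 152.030

∫_5^25 x·e^(−x/23) dx evaluates to 145.858.
Boundary: ½(f(5) + f(25)) = ½(4.02308 + 8.43103) = 6.22705.
Running total after boundary: 152.085.
Correction k=1: B_{2}/2! · (f^{(1)}(25) − f^{(1)}(5)) = 1/12 · (-0.0293253 − 0.629699) = -0.0549187.
Partial sum through k=1: 152.030.
Correction k=2: B_{4}/4! · (f^{(3)}(25) − f^{(3)}(5)) = −1/720 · (0.00121958 − 0.00423238) = 4.18445e-06.
Partial sum through k=2: 152.030.
Correction k=3: B_{6}/6! · (f^{(5)}(25) − f^{(5)}(5)) = 1/30240 · (4.71568e-06 − 1.37512e-05) = -2.98795e-10.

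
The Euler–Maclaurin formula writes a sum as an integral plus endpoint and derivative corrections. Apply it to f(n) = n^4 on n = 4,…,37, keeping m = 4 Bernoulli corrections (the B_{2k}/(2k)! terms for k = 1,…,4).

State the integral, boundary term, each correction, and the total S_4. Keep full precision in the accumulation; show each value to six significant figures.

S_4 ≈ 1.48227e+07

The integral term ∫_4^37 x^4 dx = 1.38686e+07.
Endpoint term: (f(4) + f(37))/2 = (256.000 + 1.87416e+06)/2 = 937208.
Integral + boundary = 1.48058e+07.
Order-1 term: 1/12 · (202612 − 256.000) = 16863.0.
Running total after k=1: 1.48227e+07.
Order-2 term: −1/720 · (888.000 − 96.0000) = -1.10000.
Running total after k=2: 1.48227e+07.
Order-3 term: 1/30240 · (0.00000 − 0.00000) = 0.00000.
Running total after k=3: 1.48227e+07.
Order-4 term: −1/1209600 · (0.00000 − 0.00000) = 0.00000.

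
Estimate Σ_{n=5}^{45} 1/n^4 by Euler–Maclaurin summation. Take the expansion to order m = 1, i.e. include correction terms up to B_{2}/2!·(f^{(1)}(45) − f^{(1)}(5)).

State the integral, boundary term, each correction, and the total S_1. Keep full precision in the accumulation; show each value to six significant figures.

Integral: ∫_5^45 1/x^4 dx = 0.00266301.
Endpoint term: (f(5) + f(45))/2 = (0.00160000 + 2.43865e-07)/2 = 0.000800122.
Integral + boundary = 0.00346313.
Order-1 term: 1/12 · (-2.16769e-08 − (-0.00128000)) = 0.000106665.

S_1 ≈ 0.00356980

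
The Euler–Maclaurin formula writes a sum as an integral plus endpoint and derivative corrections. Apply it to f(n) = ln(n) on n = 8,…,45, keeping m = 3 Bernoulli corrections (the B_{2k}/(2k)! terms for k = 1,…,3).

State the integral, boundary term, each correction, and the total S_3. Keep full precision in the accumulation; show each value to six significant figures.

S_3 ≈ 120.599

Integral: ∫_8^45 ln(x) dx = 117.664.
Boundary: ½(f(8) + f(45)) = ½(2.07944 + 3.80666) = 2.94305.
So far: 120.607.
k=1: B_{2}/(2)! × [f^{(1)}(45) − f^{(1)}(8)] = 1/12 × (0.0222222 − 0.125000) = -0.00856481.
After k=1: 120.599.
k=2: B_{4}/(4)! × [f^{(3)}(45) − f^{(3)}(8)] = −1/720 × (2.19479e-05 − 0.00390625) = 5.39486e-06.
After k=2: 120.599.
k=3: B_{6}/(6)! × [f^{(5)}(45) − f^{(5)}(8)] = 1/30240 × (1.30061e-07 − 0.000732422) = -2.42160e-08.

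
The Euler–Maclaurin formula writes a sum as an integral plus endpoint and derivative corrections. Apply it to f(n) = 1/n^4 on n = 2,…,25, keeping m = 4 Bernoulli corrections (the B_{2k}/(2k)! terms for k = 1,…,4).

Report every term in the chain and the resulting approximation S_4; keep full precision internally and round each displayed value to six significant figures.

Integral: ∫_2^25 1/x^4 dx = 0.0416453.
Boundary: ½(f(2) + f(25)) = ½(0.0625000 + 2.56000e-06) = 0.0312513.
Integral + boundary = 0.0728966.
Correction k=1: B_{2}/2! · (f^{(1)}(25) − f^{(1)}(2)) = 1/12 · (-4.09600e-07 − (-0.125000)) = 0.0104166.
Partial sum through k=1: 0.0833132.
Correction k=2: B_{4}/4! · (f^{(3)}(25) − f^{(3)}(2)) = −1/720 · (-1.96608e-08 − (-0.937500)) = -0.00130208.
Partial sum through k=2: 0.0820112.
Correction k=3: B_{6}/6! · (f^{(5)}(25) − f^{(5)}(2)) = 1/30240 · (-1.76161e-09 − (-13.1250)) = 0.000434028.
Partial sum through k=3: 0.0824452.
Correction k=4: B_{8}/8! · (f^{(7)}(25) − f^{(7)}(2)) = −1/1209600 · (-2.53672e-10 − (-295.312)) = -0.000244141.

S_4 ≈ 0.0822010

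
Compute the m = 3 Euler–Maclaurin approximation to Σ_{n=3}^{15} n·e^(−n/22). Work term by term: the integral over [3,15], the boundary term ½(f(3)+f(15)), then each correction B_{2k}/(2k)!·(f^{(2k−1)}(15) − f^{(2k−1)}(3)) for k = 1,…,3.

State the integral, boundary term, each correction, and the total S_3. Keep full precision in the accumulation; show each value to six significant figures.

S_3 ≈ 73.3039

Integral: ∫_3^15 x·e^(−x/22) dx = 68.2518.
Boundary: ½(f(3) + f(15)) = ½(2.61758 + 7.58545) = 5.10151.
So far: 73.3533.
Correction k=1: B_{2}/2! · (f^{(1)}(15) − f^{(1)}(3)) = 1/12 · (0.160903 − 0.753545) = -0.0493868.
Partial sum through k=1: 73.3039.
Correction k=2: B_{4}/4! · (f^{(3)}(15) − f^{(3)}(3)) = −1/720 · (0.00242210 − 0.00516239) = 3.80595e-06.
Partial sum through k=2: 73.3039.
Correction k=3: B_{6}/6! · (f^{(5)}(15) − f^{(5)}(3)) = 1/30240 · (9.32181e-06 − 1.81154e-05) = -2.90794e-10.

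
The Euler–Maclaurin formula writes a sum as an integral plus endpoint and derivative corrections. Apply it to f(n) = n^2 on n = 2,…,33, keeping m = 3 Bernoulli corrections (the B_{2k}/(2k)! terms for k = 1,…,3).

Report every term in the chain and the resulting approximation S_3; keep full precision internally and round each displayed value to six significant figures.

Integral: ∫_2^33 x^2 dx = 11976.3.
Endpoint term: (f(2) + f(33))/2 = (4.00000 + 1089.00)/2 = 546.500.
Running total after boundary: 12522.8.
k=1: B_{2}/(2)! × [f^{(1)}(33) − f^{(1)}(2)] = 1/12 × (66.0000 − 4.00000) = 5.16667.
Partial sum through k=1: 12528.0.
k=2: B_{4}/(4)! × [f^{(3)}(33) − f^{(3)}(2)] = −1/720 × (0.00000 − 0.00000) = 0.00000.
Partial sum through k=2: 12528.0.
k=3: B_{6}/(6)! × [f^{(5)}(33) − f^{(5)}(2)] = 1/30240 × (0.00000 − 0.00000) = 0.00000.

S_3 ≈ 12528.0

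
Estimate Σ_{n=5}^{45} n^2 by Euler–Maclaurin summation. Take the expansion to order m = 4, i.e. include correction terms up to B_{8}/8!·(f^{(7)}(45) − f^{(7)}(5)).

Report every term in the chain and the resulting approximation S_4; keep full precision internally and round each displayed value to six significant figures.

∫_5^45 x^2 dx evaluates to 30333.3.
Boundary: ½(f(5) + f(45)) = ½(25.0000 + 2025.00) = 1025.00.
Integral + boundary = 31358.3.
Correction k=1: B_{2}/2! · (f^{(1)}(45) − f^{(1)}(5)) = 1/12 · (90.0000 − 10.0000) = 6.66667.
Partial sum through k=1: 31365.0.
Correction k=2: B_{4}/4! · (f^{(3)}(45) − f^{(3)}(5)) = −1/720 · (0.00000 − 0.00000) = 0.00000.
Partial sum through k=2: 31365.0.
Correction k=3: B_{6}/6! · (f^{(5)}(45) − f^{(5)}(5)) = 1/30240 · (0.00000 − 0.00000) = 0.00000.
Partial sum through k=3: 31365.0.
Correction k=4: B_{8}/8! · (f^{(7)}(45) − f^{(7)}(5)) = −1/1209600 · (0.00000 − 0.00000) = 0.00000.

S_4 ≈ 31365.0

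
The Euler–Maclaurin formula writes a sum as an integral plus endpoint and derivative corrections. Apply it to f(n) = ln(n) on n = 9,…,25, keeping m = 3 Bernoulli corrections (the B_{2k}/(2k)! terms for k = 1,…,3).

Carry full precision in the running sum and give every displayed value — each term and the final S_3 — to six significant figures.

Integral: ∫_9^25 ln(x) dx = 44.6969.
½[f(9) + f(25)] = ½[2.19722 + 3.21888] = 2.70805.
Running total after boundary: 47.4049.
Order-1 term: 1/12 · (0.0400000 − 0.111111) = -0.00592593.
After k=1: 47.3990.
Order-2 term: −1/720 · (0.000128000 − 0.00274348) = 3.63262e-06.
After k=2: 47.3990.
Order-3 term: 1/30240 · (2.45760e-06 − 0.000406442) = -1.33593e-08.

S_3 ≈ 47.3990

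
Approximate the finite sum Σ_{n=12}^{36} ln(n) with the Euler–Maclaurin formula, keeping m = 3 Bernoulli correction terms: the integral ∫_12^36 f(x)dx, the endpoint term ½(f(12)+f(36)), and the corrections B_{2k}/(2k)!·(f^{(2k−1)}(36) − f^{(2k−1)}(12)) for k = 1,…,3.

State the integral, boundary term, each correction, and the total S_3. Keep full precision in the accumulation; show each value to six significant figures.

S_3 ≈ 78.2174

The integral term ∫_12^36 ln(x) dx = 75.1878.
½[f(12) + f(36)] = ½[2.48491 + 3.58352] = 3.03421.
Integral + boundary = 78.2220.
k=1: B_{2}/(2)! × [f^{(1)}(36) − f^{(1)}(12)] = 1/12 × (0.0277778 − 0.0833333) = -0.00462963.
Partial sum through k=1: 78.2174.
k=2: B_{4}/(4)! × [f^{(3)}(36) − f^{(3)}(12)] = −1/720 × (4.28669e-05 − 0.00115741) = 1.54797e-06.
Partial sum through k=2: 78.2174.
k=3: B_{6}/(6)! × [f^{(5)}(36) − f^{(5)}(12)] = 1/30240 × (3.96916e-07 − 9.64506e-05) = -3.17638e-09.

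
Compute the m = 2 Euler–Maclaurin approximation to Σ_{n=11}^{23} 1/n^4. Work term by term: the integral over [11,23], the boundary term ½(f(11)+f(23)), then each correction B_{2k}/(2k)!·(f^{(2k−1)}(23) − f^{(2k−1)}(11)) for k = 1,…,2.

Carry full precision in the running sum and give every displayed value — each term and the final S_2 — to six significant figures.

∫_11^23 1/x^4 dx evaluates to 0.000223042.
Endpoint term: (f(11) + f(23))/2 = (6.83013e-05 + 3.57346e-06)/2 = 3.59374e-05.
Integral + boundary = 0.000258979.
k=1: B_{2}/(2)! × [f^{(1)}(23) − f^{(1)}(11)] = 1/12 × (-6.21471e-07 − (-2.48369e-05)) = 2.01795e-06.
Running total after k=1: 0.000260997.
k=2: B_{4}/(4)! × [f^{(3)}(23) − f^{(3)}(11)] = −1/720 × (-3.52441e-08 − (-6.15790e-06)) = -8.50369e-09.

S_2 ≈ 0.000260989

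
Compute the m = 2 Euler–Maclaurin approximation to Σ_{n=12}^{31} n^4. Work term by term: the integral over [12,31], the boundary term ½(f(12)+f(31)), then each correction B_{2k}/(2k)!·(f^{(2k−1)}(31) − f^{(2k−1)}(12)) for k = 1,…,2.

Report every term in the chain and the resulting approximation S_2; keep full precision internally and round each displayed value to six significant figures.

The integral term ∫_12^31 x^4 dx = 5.67606e+06.
½[f(12) + f(31)] = ½[20736.0 + 923521] = 472128.
Running total after boundary: 6.14819e+06.
Order-1 term: 1/12 · (119164 − 6912.00) = 9354.33.
Partial sum through k=1: 6.15755e+06.
Order-2 term: −1/720 · (744.000 − 288.000) = -0.633333.

S_2 ≈ 6.15755e+06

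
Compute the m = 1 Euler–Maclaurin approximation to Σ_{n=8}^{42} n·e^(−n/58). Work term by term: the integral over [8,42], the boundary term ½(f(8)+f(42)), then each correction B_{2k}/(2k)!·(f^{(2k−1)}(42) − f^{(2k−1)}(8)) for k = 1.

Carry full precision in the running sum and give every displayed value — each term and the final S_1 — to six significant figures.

S_1 ≈ 536.903

The integral term ∫_8^42 x·e^(−x/58) dx = 523.291.
Boundary: ½(f(8) + f(42)) = ½(6.96927 + 20.3592) = 13.6642.
Running total after boundary: 536.955.
k=1: B_{2}/(2)! × [f^{(1)}(42) − f^{(1)}(8)] = 1/12 × (0.133722 − 0.750999) = -0.0514397.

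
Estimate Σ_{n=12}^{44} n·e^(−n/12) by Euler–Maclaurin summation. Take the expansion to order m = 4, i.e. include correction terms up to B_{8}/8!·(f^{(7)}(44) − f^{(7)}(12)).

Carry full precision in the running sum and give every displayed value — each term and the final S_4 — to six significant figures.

S_4 ≈ 91.5359

The integral term ∫_12^44 x·e^(−x/12) dx = 88.7719.
Endpoint term: (f(12) + f(44))/2 = (4.41455 + 1.12471)/2 = 2.76963.
Running total after boundary: 91.5416.
k=1: B_{2}/(2)! × [f^{(1)}(44) − f^{(1)}(12)] = 1/12 × (-0.0681641 − 0.00000) = -0.00568034.
Running total after k=1: 91.5359.
k=2: B_{4}/(4)! × [f^{(3)}(44) − f^{(3)}(12)] = −1/720 × (-0.000118340 − 0.00510944) = 7.26080e-06.
Running total after k=2: 91.5359.
k=3: B_{6}/(6)! × [f^{(5)}(44) − f^{(5)}(12)] = 1/30240 × (1.64362e-06 − 7.09644e-05) = -2.29235e-09.
Running total after k=3: 91.5359.
k=4: B_{8}/(8)! × [f^{(7)}(44) − f^{(7)}(12)] = −1/1209600 × (2.85350e-08 − 7.39212e-07) = 5.87531e-13.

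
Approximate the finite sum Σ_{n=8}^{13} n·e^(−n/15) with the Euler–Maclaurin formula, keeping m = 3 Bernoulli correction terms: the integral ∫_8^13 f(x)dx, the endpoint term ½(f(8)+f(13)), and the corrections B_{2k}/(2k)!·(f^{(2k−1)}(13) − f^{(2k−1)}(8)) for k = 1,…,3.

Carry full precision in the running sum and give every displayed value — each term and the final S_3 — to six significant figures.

S_3 ≈ 30.9065

∫_8^13 x·e^(−x/15) dx evaluates to 25.8458.
Boundary: ½(f(8) + f(13)) = ½(4.69317 + 5.46455) = 5.07886.
Running total after boundary: 30.9246.
k=1: B_{2}/(2)! × [f^{(1)}(13) − f^{(1)}(8)] = 1/12 × (0.0560467 − 0.273768) = -0.0181435.
Running total after k=1: 30.9065.
k=2: B_{4}/(4)! × [f^{(3)}(13) − f^{(3)}(8)] = −1/720 × (0.00398554 − 0.00643138) = 3.39699e-06.
Running total after k=2: 30.9065.
k=3: B_{6}/(6)! × [f^{(5)}(13) − f^{(5)}(8)] = 1/30240 × (3.43200e-05 − 5.17601e-05) = -5.76723e-10.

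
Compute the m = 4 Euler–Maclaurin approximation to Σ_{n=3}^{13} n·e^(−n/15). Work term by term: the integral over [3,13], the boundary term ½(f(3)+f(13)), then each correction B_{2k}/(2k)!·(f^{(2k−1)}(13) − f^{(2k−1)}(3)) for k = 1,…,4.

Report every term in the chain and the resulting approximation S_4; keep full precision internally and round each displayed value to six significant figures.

S_4 ≈ 48.4206

Integral: ∫_3^13 x·e^(−x/15) dx = 44.5101.
Boundary: ½(f(3) + f(13)) = ½(2.45619 + 5.46455) = 3.96037.
Running total after boundary: 48.4705.
Order-1 term: 1/12 · (0.0560467 − 0.654985) = -0.0499115.
Partial sum through k=1: 48.4206.
Order-2 term: −1/720 · (0.00398554 − 0.0101886) = 8.61542e-06.
Partial sum through k=2: 48.4206.
Order-3 term: 1/30240 · (3.43200e-05 − 7.76278e-05) = -1.43214e-09.
Partial sum through k=3: 48.4206.
Order-4 term: −1/1209600 · (2.26340e-07 − 4.88768e-07) = 2.16954e-13.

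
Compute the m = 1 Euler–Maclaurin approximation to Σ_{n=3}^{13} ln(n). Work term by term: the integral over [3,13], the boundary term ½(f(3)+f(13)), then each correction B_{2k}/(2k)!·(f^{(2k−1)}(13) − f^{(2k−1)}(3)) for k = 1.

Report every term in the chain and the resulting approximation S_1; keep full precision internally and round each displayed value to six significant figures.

Integral: ∫_3^13 ln(x) dx = 20.0485.
Endpoint term: (f(3) + f(13))/2 = (1.09861 + 2.56495)/2 = 1.83178.
So far: 21.8803.
k=1: B_{2}/(2)! × [f^{(1)}(13) − f^{(1)}(3)] = 1/12 × (0.0769231 − 0.333333) = -0.0213675.

S_1 ≈ 21.8589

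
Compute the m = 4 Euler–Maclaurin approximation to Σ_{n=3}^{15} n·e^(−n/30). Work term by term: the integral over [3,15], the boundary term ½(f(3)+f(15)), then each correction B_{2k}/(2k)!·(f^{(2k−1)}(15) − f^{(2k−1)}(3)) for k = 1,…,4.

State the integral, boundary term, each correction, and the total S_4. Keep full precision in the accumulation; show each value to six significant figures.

The integral term ∫_3^15 x·e^(−x/30) dx = 76.9727.
½[f(3) + f(15)] = ½[2.71451 + 9.09796] = 5.90624.
So far: 82.8789.
k=1: B_{2}/(2)! × [f^{(1)}(15) − f^{(1)}(3)] = 1/12 × (0.303265 − 0.814354) = -0.0425907.
Partial sum through k=1: 82.8363.
k=2: B_{4}/(4)! × [f^{(3)}(15) − f^{(3)}(3)] = −1/720 × (0.00168481 − 0.00291559) = 1.70942e-06.
Partial sum through k=2: 82.8363.
k=3: B_{6}/(6)! × [f^{(5)}(15) − f^{(5)}(3)] = 1/30240 × (3.36961e-06 − 5.47371e-06) = -6.95798e-11.
Partial sum through k=3: 82.8363.
k=4: B_{8}/(8)! × [f^{(7)}(15) − f^{(7)}(3)] = −1/1209600 × (5.40802e-09 − 8.56430e-09) = 2.60936e-15.

S_4 ≈ 82.8363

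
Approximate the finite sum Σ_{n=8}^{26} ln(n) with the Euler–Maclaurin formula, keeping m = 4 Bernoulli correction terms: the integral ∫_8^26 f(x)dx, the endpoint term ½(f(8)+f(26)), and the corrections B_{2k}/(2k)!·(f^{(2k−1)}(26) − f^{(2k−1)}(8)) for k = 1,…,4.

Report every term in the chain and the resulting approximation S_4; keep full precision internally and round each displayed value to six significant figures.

S_4 ≈ 52.7365

The integral term ∫_8^26 ln(x) dx = 50.0750.
Boundary: ½(f(8) + f(26)) = ½(2.07944 + 3.25810) = 2.66877.
So far: 52.7437.
Order-1 term: 1/12 · (0.0384615 − 0.125000) = -0.00721154.
Partial sum through k=1: 52.7365.
Order-2 term: −1/720 · (0.000113792 − 0.00390625) = 5.26730e-06.
Partial sum through k=2: 52.7365.
Order-3 term: 1/30240 · (2.01997e-06 − 0.000732422) = -2.41535e-08.
Partial sum through k=3: 52.7365.
Order-4 term: −1/1209600 · (8.96436e-08 − 0.000343323) = 2.83758e-10.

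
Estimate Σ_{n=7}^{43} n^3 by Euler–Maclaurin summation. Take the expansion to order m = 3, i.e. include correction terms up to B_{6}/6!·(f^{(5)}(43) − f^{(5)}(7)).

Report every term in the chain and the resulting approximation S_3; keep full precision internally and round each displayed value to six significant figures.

Integral: ∫_7^43 x^3 dx = 854100.
½[f(7) + f(43)] = ½[343.000 + 79507.0] = 39925.0.
Running total after boundary: 894025.
k=1: B_{2}/(2)! × [f^{(1)}(43) − f^{(1)}(7)] = 1/12 × (5547.00 − 147.000) = 450.000.
Running total after k=1: 894475.
k=2: B_{4}/(4)! × [f^{(3)}(43) − f^{(3)}(7)] = −1/720 × (6.00000 − 6.00000) = 0.00000.
Running total after k=2: 894475.
k=3: B_{6}/(6)! × [f^{(5)}(43) − f^{(5)}(7)] = 1/30240 × (0.00000 − 0.00000) = 0.00000.

S_3 ≈ 894475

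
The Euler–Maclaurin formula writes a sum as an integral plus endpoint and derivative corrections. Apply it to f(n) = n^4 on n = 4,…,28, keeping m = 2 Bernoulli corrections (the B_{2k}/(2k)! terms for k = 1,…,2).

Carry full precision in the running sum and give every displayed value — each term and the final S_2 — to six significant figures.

S_2 ≈ 3.75662e+06

Integral: ∫_4^28 x^4 dx = 3.44187e+06.
Boundary: ½(f(4) + f(28)) = ½(256.000 + 614656) = 307456.
Integral + boundary = 3.74932e+06.
k=1: B_{2}/(2)! × [f^{(1)}(28) − f^{(1)}(4)] = 1/12 × (87808.0 − 256.000) = 7296.00.
Partial sum through k=1: 3.75662e+06.
k=2: B_{4}/(4)! × [f^{(3)}(28) − f^{(3)}(4)] = −1/720 × (672.000 − 96.0000) = -0.800000.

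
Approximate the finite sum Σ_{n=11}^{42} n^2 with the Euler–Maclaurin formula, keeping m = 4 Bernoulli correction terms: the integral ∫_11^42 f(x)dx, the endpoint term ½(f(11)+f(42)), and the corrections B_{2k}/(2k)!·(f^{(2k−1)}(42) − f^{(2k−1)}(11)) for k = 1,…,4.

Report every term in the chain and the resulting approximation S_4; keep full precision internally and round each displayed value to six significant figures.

The integral term ∫_11^42 x^2 dx = 24252.3.
Boundary: ½(f(11) + f(42)) = ½(121.000 + 1764.00) = 942.500.
So far: 25194.8.
Correction k=1: B_{2}/2! · (f^{(1)}(42) − f^{(1)}(11)) = 1/12 · (84.0000 − 22.0000) = 5.16667.
After k=1: 25200.0.
Correction k=2: B_{4}/4! · (f^{(3)}(42) − f^{(3)}(11)) = −1/720 · (0.00000 − 0.00000) = 0.00000.
After k=2: 25200.0.
Correction k=3: B_{6}/6! · (f^{(5)}(42) − f^{(5)}(11)) = 1/30240 · (0.00000 − 0.00000) = 0.00000.
After k=3: 25200.0.
Correction k=4: B_{8}/8! · (f^{(7)}(42) − f^{(7)}(11)) = −1/1209600 · (0.00000 − 0.00000) = 0.00000.

S_4 ≈ 25200.0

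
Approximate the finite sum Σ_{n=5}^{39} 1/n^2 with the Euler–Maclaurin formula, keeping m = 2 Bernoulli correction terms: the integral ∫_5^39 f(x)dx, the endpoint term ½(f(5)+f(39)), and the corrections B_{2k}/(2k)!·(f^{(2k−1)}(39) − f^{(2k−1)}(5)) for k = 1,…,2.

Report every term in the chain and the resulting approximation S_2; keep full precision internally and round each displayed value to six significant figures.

S_2 ≈ 0.196008

Integral: ∫_5^39 1/x^2 dx = 0.174359.
Endpoint term: (f(5) + f(39))/2 = (0.0400000 + 0.000657462)/2 = 0.0203287.
So far: 0.194688.
Order-1 term: 1/12 · (-3.37160e-05 − (-0.0160000)) = 0.00133052.
Partial sum through k=1: 0.196018.
Order-2 term: −1/720 · (-2.66004e-07 − (-0.00768000)) = -1.06663e-05.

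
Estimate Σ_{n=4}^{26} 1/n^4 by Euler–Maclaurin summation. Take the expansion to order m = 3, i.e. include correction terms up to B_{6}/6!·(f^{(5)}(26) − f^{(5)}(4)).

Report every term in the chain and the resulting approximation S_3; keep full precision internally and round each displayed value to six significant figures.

∫_4^26 1/x^4 dx evaluates to 0.00518937.
½[f(4) + f(26)] = ½[0.00390625 + 2.18830e-06] = 0.00195422.
Integral + boundary = 0.00714359.
k=1: B_{2}/(2)! × [f^{(1)}(26) − f^{(1)}(4)] = 1/12 × (-3.36661e-07 − (-0.00390625)) = 0.000325493.
Partial sum through k=1: 0.00746908.
k=2: B_{4}/(4)! × [f^{(3)}(26) − f^{(3)}(4)] = −1/720 × (-1.49406e-08 − (-0.00732422)) = -1.01725e-05.
Partial sum through k=2: 0.00745891.
k=3: B_{6}/(6)! × [f^{(5)}(26) − f^{(5)}(4)] = 1/30240 × (-1.23768e-09 − (-0.0256348)) = 8.47710e-07.

S_3 ≈ 0.00745976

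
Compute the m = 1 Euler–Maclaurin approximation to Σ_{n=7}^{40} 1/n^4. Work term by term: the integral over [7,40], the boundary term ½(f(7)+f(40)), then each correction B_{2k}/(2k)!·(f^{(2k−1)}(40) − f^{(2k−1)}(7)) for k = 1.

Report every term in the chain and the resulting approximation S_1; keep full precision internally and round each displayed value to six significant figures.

The integral term ∫_7^40 1/x^4 dx = 0.000966609.
Boundary: ½(f(7) + f(40)) = ½(0.000416493 + 3.90625e-07) = 0.000208442.
Running total after boundary: 0.00117505.
Order-1 term: 1/12 · (-3.90625e-08 − (-0.000237996)) = 1.98298e-05.

S_1 ≈ 0.00119488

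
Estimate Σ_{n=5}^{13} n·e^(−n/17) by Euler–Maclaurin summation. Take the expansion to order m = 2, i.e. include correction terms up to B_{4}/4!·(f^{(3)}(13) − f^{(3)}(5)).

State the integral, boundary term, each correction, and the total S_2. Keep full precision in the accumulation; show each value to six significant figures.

∫_5^13 x·e^(−x/17) dx evaluates to 41.3105.
½[f(5) + f(13)] = ½[3.72594 + 6.05112] = 4.88853.
Running total after boundary: 46.1990.
Correction k=1: B_{2}/2! · (f^{(1)}(13) − f^{(1)}(5)) = 1/12 · (0.109523 − 0.526016) = -0.0347078.
After k=1: 46.1643.
Correction k=2: B_{4}/4! · (f^{(3)}(13) − f^{(3)}(5)) = −1/720 · (0.00360022 − 0.00697714) = 4.69016e-06.

S_2 ≈ 46.1643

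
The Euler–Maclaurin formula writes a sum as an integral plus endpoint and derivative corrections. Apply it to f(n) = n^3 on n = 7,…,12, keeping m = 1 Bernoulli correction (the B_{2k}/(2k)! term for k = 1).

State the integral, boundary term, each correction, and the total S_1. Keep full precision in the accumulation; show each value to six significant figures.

The integral term ∫_7^12 x^3 dx = 4583.75.
Endpoint term: (f(7) + f(12))/2 = (343.000 + 1728.00)/2 = 1035.50.
So far: 5619.25.
Correction k=1: B_{2}/2! · (f^{(1)}(12) − f^{(1)}(7)) = 1/12 · (432.000 − 147.000) = 23.7500.

S_1 ≈ 5643.00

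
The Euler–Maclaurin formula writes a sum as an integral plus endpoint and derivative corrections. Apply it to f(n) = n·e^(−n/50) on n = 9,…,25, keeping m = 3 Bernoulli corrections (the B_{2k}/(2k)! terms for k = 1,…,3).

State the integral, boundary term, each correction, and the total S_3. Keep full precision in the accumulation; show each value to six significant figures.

S_3 ≈ 200.866

∫_9^25 x·e^(−x/50) dx evaluates to 189.557.
½[f(9) + f(25)] = ½[7.51743 + 15.1633] = 11.3403.
So far: 200.897.
Correction k=1: B_{2}/2! · (f^{(1)}(25) − f^{(1)}(9)) = 1/12 · (0.303265 − 0.684922) = -0.0318047.
After k=1: 200.866.
Correction k=2: B_{4}/4! · (f^{(3)}(25) − f^{(3)}(9)) = −1/720 · (0.000606531 − 0.000942185) = 4.66186e-07.
After k=2: 200.866.
Correction k=3: B_{6}/6! · (f^{(5)}(25) − f^{(5)}(9)) = 1/30240 · (4.36702e-07 − 6.44160e-07) = -6.86039e-12.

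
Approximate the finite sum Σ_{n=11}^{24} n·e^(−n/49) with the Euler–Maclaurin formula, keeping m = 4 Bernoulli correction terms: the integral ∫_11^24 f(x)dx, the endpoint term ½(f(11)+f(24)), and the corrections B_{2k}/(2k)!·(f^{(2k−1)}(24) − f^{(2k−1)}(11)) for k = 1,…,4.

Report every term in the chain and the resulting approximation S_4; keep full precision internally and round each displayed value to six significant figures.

∫_11^24 x·e^(−x/49) dx evaluates to 157.024.
½[f(11) + f(24)] = ½[8.78816 + 14.7060] = 11.7471.
Integral + boundary = 168.771.
Order-1 term: 1/12 · (0.312628 − 0.619574) = -0.0255788.
Partial sum through k=1: 168.745.
Order-2 term: −1/720 · (0.000640621 − 0.000923541) = 3.92944e-07.
Partial sum through k=2: 168.745.
Order-3 term: 1/30240 · (4.79398e-07 − 6.61821e-07) = -6.03252e-12.
Partial sum through k=3: 168.745.
Order-4 term: −1/1209600 · (2.88206e-10 − 3.91085e-10) = 8.50522e-17.

S_4 ≈ 168.745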